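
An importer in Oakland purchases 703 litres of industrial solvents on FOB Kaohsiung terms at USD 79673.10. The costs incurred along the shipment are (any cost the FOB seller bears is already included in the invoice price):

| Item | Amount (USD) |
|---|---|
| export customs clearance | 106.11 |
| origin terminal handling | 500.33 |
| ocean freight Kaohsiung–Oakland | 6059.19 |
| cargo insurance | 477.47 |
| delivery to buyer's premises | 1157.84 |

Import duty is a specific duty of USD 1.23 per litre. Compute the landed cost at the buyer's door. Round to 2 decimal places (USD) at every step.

Total landed cost: USD 88232.29

FOB: the seller bears costs until goods are on board at the origin port; the buyer bears freight, insurance and all costs thereafter.
Already in the invoice (seller's account under FOB): export clearance, origin terminal — exclude.
CIF value = FOB price + freight + insurance = 79673.10 + 6059.19 + 477.47 = 86209.76
Import duty = 703 × 1.23 = 864.69
Buyer bears: freight 6059.19 + insurance 477.47 + delivery 1157.84 + duty 864.69 = 8559.19
Landed cost = invoice 79673.10 + 8559.19 = 88232.29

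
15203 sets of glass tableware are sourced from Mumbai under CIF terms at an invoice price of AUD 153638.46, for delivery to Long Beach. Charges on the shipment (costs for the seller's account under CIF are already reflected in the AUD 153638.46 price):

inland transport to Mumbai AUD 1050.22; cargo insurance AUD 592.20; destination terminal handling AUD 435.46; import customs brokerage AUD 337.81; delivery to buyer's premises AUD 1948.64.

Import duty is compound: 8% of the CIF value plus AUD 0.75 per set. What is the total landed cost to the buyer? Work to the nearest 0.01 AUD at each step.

Total landed cost: AUD 180053.70

CIF: the seller pays costs through ocean freight and marine insurance to the destination port.
Already in the invoice (seller's account under CIF): inland to port, insurance — exclude.
The CIF price already equals the CIF value: 153638.46
Ad valorem component: 153638.46 × 8% = 12291.08
Specific component: 15203 × 0.75 = 11402.25
Import duty = 12291.08 + 11402.25 = 23693.33
Buyer bears: destination terminal 435.46 + brokerage 337.81 + delivery 1948.64 + duty 23693.33 = 26415.24
Landed cost = invoice 153638.46 + 26415.24 = 180053.70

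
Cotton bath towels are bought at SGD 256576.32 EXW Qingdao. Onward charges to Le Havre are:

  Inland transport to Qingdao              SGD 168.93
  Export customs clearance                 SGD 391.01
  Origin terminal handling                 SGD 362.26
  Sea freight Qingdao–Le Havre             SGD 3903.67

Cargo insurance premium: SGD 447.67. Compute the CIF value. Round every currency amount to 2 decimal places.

CIF value: SGD 261849.86

CIF = EXW price + pre-shipment costs + freight + insurance
CIF = 256576.32 + 168.93 + 391.01 + 362.26 + 3903.67 + 447.67 = 261849.86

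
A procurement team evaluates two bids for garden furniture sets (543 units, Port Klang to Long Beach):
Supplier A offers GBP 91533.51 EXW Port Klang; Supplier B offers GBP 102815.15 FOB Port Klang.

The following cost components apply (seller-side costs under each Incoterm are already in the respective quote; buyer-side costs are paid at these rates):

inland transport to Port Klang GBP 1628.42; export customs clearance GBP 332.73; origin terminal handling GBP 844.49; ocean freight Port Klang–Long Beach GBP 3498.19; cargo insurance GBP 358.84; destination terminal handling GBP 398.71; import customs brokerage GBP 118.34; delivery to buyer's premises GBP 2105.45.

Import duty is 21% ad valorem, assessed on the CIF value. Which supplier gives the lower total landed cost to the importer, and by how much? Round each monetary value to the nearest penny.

Supplier A is cheaper by GBP 10255.96

Supplier A (EXW):
CIF value = EXW price + inland to port + export clearance + origin terminal + freight + insurance = 91533.51 + 1628.42 + 332.73 + 844.49 + 3498.19 + 358.84 = 98196.18
Import duty = 98196.18 × 21% = 20621.20
Buyer bears (A): 1628.42 + 332.73 + 844.49 + 3498.19 + 358.84 + 398.71 + 118.34 + 2105.45 = 9285.17
Landed cost (A) = invoice 91533.51 + 9285.17 + duty 20621.20 = 121439.88
Supplier B (FOB):
CIF value = FOB price + freight + insurance = 102815.15 + 3498.19 + 358.84 = 106672.18
Import duty = 106672.18 × 21% = 22401.16
Buyer bears (B): 3498.19 + 358.84 + 398.71 + 118.34 + 2105.45 = 6479.53
Landed cost (B) = invoice 102815.15 + 6479.53 + duty 22401.16 = 131695.84
Difference = |121439.88 − 131695.84| = 10255.96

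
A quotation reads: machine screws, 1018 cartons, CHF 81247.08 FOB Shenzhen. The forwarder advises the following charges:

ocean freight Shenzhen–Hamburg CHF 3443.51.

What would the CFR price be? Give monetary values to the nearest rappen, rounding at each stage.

From FOB to CFR, the seller additionally bears: freight.
CFR price = 81247.08 + 3443.51 = 84690.59

CFR price: CHF 84690.59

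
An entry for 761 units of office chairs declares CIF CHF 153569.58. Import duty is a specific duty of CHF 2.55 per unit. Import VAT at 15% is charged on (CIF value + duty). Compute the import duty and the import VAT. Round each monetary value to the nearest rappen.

Import duty = 761 × 2.55 = 1940.55
VAT base = CIF + duty = 153569.58 + 1940.55 = 155510.13
Import VAT = 155510.13 × 15% = 23326.52

Import duty: CHF 1940.55; import VAT: CHF 23326.52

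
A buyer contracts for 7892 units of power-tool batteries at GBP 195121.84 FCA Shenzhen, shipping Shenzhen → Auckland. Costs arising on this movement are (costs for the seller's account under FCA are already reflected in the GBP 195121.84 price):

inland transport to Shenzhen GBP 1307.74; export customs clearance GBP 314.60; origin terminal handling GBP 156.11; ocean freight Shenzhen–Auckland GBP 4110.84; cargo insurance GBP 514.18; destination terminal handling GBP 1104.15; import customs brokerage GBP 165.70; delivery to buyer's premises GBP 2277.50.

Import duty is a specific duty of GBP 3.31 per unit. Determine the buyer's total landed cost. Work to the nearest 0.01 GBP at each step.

FCA: the seller delivers export-cleared goods to the carrier; the buyer bears costs from that point.
Already in the invoice (seller's account under FCA): inland to port, export clearance — exclude.
CIF value = FCA price + origin terminal + freight + insurance = 195121.84 + 156.11 + 4110.84 + 514.18 = 199902.97
Import duty = 7892 × 3.31 = 26122.52
Buyer bears: origin terminal 156.11 + freight 4110.84 + insurance 514.18 + destination terminal 1104.15 + brokerage 165.70 + delivery 2277.50 + duty 26122.52 = 34451.00
Landed cost = invoice 195121.84 + 34451.00 = 229572.84

Total landed cost: GBP 229572.84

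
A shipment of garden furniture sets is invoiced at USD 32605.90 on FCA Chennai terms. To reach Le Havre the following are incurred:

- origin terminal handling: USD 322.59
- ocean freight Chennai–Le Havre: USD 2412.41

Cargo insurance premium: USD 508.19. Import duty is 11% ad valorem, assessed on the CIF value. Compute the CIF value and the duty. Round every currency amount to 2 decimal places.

CIF value: USD 35849.09; import duty: USD 3943.40

CIF = FCA price + pre-shipment costs + freight + insurance
CIF = 32605.90 + 322.59 + 2412.41 + 508.19 = 35849.09
Import duty = 35849.09 × 11% = 3943.40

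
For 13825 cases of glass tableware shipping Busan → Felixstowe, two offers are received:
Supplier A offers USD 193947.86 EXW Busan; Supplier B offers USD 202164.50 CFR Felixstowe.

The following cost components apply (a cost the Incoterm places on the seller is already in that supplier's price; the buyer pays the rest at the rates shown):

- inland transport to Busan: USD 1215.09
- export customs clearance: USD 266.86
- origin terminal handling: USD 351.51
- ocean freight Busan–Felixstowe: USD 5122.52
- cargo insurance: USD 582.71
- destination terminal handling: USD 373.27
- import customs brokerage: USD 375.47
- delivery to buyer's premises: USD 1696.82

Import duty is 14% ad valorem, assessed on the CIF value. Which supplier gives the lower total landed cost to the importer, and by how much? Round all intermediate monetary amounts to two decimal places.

Supplier A (EXW):
CIF value = EXW price + inland to port + export clearance + origin terminal + freight + insurance = 193947.86 + 1215.09 + 266.86 + 351.51 + 5122.52 + 582.71 = 201486.55
Import duty = 201486.55 × 14% = 28208.12
Buyer bears (A): 1215.09 + 266.86 + 351.51 + 5122.52 + 582.71 + 373.27 + 375.47 + 1696.82 = 9984.25
Landed cost (A) = invoice 193947.86 + 9984.25 + duty 28208.12 = 232140.23
Supplier B (CFR):
CIF value = CFR price + insurance = 202164.50 + 582.71 = 202747.21
Import duty = 202747.21 × 14% = 28384.61
Buyer bears (B): 582.71 + 373.27 + 375.47 + 1696.82 = 3028.27
Landed cost (B) = invoice 202164.50 + 3028.27 + duty 28384.61 = 233577.38
Difference = |232140.23 − 233577.38| = 1437.15

Supplier A is cheaper by USD 1437.15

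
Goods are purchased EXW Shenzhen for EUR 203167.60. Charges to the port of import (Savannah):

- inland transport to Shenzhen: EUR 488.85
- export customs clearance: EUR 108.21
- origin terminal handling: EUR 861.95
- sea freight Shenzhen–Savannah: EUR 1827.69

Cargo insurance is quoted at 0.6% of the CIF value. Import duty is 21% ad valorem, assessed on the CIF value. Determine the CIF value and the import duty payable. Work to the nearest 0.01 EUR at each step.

Let C be the CIF value. C = EXW price + pre-shipment costs + freight + 0.6% × C
C − 0.6% × C = 203167.60 + 488.85 + 108.21 + 861.95 + 1827.69
0.994 × C = 206454.30
C = 206454.30 / 0.994 = 207700.50
Insurance premium = 0.6% × 207700.50 = 1246.20
Import duty = 207700.50 × 21% = 43617.11

CIF value: EUR 207700.50; import duty: EUR 43617.11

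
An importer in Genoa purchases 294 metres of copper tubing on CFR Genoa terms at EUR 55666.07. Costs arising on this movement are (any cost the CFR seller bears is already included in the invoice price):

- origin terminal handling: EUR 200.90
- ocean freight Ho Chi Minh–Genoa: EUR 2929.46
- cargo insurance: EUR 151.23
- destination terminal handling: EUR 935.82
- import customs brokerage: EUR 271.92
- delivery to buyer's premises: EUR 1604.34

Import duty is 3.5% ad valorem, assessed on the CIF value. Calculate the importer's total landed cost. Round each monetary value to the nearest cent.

CFR: the seller pays costs through ocean freight to the destination port, but not insurance.
Already in the invoice (seller's account under CFR): origin terminal, freight — exclude.
CIF value = CFR price + insurance = 55666.07 + 151.23 = 55817.30
Import duty = 55817.30 × 3.5% = 1953.61
Buyer bears: insurance 151.23 + destination terminal 935.82 + brokerage 271.92 + delivery 1604.34 + duty 1953.61 = 4916.92
Landed cost = invoice 55666.07 + 4916.92 = 60582.99

Total landed cost: EUR 60582.99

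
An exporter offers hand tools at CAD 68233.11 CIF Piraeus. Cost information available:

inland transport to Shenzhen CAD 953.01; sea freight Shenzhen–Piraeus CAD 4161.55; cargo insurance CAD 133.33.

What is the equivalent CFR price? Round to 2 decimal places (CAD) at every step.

Not relevant to the conversion: inland to port, freight — on the seller under both CIF and CFR; already in the CIF price and stays in the CFR price.
From CIF to CFR, the seller no longer bears: insurance.
CFR price = 68233.11 − 133.33 = 68099.78

CFR price: CAD 68099.78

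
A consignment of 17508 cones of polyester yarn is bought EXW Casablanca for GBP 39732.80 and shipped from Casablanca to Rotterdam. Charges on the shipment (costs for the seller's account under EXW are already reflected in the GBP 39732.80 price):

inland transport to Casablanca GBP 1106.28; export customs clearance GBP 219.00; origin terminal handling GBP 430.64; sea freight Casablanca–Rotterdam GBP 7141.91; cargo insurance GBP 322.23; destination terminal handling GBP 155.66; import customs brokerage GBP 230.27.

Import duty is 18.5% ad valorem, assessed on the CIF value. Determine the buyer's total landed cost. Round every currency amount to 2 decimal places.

Total landed cost: GBP 58395.07

EXW: the seller makes goods available at their premises; the buyer bears all onward costs.
CIF value = EXW price + inland to port + export clearance + origin terminal + freight + insurance = 39732.80 + 1106.28 + 219.00 + 430.64 + 7141.91 + 322.23 = 48952.86
Import duty = 48952.86 × 18.5% = 9056.28
Buyer bears: inland to port 1106.28 + export clearance 219.00 + origin terminal 430.64 + freight 7141.91 + insurance 322.23 + destination terminal 155.66 + brokerage 230.27 + duty 9056.28 = 18662.27
Landed cost = invoice 39732.80 + 18662.27 = 58395.07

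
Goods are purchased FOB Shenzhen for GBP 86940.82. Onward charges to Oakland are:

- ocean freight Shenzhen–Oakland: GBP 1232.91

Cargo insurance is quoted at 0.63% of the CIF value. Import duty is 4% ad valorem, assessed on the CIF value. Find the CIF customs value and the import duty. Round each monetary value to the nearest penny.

CIF value: GBP 88732.75; import duty: GBP 3549.31

Let C be the CIF value. C = FOB price + freight + 0.63% × C
C − 0.63% × C = 86940.82 + 1232.91
0.9937 × C = 88173.73
C = 88173.73 / 0.9937 = 88732.75
Insurance premium = 0.63% × 88732.75 = 559.02
Import duty = 88732.75 × 4% = 3549.31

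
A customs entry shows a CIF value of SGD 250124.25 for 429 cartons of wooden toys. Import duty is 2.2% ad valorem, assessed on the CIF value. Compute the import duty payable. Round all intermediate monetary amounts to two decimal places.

Import duty: SGD 5502.73

Import duty = 250124.25 × 2.2% = 5502.73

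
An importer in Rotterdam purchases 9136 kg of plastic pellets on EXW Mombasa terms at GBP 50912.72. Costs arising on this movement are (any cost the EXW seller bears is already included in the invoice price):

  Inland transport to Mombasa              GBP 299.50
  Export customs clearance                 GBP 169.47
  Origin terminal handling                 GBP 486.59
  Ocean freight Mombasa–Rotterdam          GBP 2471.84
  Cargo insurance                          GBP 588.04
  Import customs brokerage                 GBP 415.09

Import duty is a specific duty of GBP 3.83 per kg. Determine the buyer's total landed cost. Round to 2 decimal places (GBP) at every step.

EXW: the seller makes goods available at their premises; the buyer bears all onward costs.
CIF value = EXW price + inland to port + export clearance + origin terminal + freight + insurance = 50912.72 + 299.50 + 169.47 + 486.59 + 2471.84 + 588.04 = 54928.16
Import duty = 9136 × 3.83 = 34990.88
Buyer bears: inland to port 299.50 + export clearance 169.47 + origin terminal 486.59 + freight 2471.84 + insurance 588.04 + brokerage 415.09 + duty 34990.88 = 39421.41
Landed cost = invoice 50912.72 + 39421.41 = 90334.13

Total landed cost: GBP 90334.13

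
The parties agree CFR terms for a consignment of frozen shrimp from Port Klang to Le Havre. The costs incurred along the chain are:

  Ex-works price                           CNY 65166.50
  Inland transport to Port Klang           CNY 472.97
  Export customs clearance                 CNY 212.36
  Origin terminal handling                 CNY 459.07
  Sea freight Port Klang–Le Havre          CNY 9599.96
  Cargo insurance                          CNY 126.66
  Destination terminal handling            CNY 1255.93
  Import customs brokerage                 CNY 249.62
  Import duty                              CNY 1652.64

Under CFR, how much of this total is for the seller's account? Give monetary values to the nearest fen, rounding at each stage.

Seller's account: CNY 75910.86

CFR: the seller pays costs through ocean freight to the destination port, but not insurance.
Seller's account: goods 65166.50 + inland to port 472.97 + export clearance 212.36 + origin terminal 459.07 + freight 9599.96 = 75910.86
Buyer's account: insurance 126.66 + destination terminal 1255.93 + brokerage 249.62 + duty 1652.64 = 3284.85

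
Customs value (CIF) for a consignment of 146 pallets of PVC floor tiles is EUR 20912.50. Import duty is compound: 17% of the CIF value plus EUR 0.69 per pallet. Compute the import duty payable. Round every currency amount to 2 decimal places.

Ad valorem component: 20912.50 × 17% = 3555.13
Specific component: 146 × 0.69 = 100.74
Import duty = 3555.13 + 100.74 = 3655.87

Import duty: EUR 3655.87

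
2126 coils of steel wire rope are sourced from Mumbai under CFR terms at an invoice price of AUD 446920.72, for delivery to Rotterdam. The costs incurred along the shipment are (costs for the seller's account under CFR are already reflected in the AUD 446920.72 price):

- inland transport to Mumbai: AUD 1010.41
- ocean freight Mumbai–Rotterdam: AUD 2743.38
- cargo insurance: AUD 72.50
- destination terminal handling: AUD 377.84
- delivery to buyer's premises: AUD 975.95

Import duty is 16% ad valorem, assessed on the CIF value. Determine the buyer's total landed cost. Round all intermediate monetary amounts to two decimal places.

Total landed cost: AUD 519865.93

CFR: the seller pays costs through ocean freight to the destination port, but not insurance.
Already in the invoice (seller's account under CFR): inland to port, freight — exclude.
CIF value = CFR price + insurance = 446920.72 + 72.50 = 446993.22
Import duty = 446993.22 × 16% = 71518.92
Buyer bears: insurance 72.50 + destination terminal 377.84 + delivery 975.95 + duty 71518.92 = 72945.21
Landed cost = invoice 446920.72 + 72945.21 = 519865.93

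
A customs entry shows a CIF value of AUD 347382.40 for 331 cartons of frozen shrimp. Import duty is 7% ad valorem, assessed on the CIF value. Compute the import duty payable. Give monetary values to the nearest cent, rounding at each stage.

Import duty: AUD 24316.77

Import duty = 347382.40 × 7% = 24316.77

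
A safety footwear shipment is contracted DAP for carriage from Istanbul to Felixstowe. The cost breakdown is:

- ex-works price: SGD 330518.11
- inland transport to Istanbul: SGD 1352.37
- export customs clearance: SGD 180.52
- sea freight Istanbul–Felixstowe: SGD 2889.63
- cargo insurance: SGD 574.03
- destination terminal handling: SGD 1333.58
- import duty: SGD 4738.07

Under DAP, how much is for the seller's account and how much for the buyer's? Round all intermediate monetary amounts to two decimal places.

Seller: SGD 336848.24; buyer: SGD 4738.07

DAP: the seller bears all costs to the named destination except import duty and clearance.
Seller's account: goods 330518.11 + inland to port 1352.37 + export clearance 180.52 + freight 2889.63 + insurance 574.03 + destination terminal 1333.58 = 336848.24
Buyer's account: duty 4738.07 = 4738.07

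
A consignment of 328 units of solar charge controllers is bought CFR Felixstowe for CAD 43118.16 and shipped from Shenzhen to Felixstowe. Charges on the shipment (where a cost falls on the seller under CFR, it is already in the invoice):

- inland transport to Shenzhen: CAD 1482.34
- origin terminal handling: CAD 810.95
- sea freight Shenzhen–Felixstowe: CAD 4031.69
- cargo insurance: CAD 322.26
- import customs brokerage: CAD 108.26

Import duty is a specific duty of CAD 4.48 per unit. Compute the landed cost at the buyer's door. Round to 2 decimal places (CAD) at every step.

Total landed cost: CAD 45018.12

CFR: the seller pays costs through ocean freight to the destination port, but not insurance.
Already in the invoice (seller's account under CFR): inland to port, origin terminal, freight — exclude.
CIF value = CFR price + insurance = 43118.16 + 322.26 = 43440.42
Import duty = 328 × 4.48 = 1469.44
Buyer bears: insurance 322.26 + brokerage 108.26 + duty 1469.44 = 1899.96
Landed cost = invoice 43118.16 + 1899.96 = 45018.12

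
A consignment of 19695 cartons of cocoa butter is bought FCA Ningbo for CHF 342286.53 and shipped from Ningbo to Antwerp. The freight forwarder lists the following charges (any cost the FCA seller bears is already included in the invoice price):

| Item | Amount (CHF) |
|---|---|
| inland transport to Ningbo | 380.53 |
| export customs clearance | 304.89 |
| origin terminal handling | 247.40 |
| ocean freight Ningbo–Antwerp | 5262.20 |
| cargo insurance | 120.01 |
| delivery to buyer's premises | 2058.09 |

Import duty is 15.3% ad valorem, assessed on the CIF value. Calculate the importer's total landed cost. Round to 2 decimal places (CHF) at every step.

Total landed cost: CHF 403205.40

FCA: the seller delivers export-cleared goods to the carrier; the buyer bears costs from that point.
Already in the invoice (seller's account under FCA): inland to port, export clearance — exclude.
CIF value = FCA price + origin terminal + freight + insurance = 342286.53 + 247.40 + 5262.20 + 120.01 = 347916.14
Import duty = 347916.14 × 15.3% = 53231.17
Buyer bears: origin terminal 247.40 + freight 5262.20 + insurance 120.01 + delivery 2058.09 + duty 53231.17 = 60918.87
Landed cost = invoice 342286.53 + 60918.87 = 403205.40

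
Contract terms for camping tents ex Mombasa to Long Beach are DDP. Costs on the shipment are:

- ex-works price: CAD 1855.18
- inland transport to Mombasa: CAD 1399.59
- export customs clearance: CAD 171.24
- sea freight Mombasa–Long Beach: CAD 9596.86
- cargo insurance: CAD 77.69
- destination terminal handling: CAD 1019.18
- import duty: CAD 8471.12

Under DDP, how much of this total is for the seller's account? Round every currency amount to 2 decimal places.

Seller's account: CAD 22590.86

DDP: the seller bears all costs including import duty.
Seller's account: goods 1855.18 + inland to port 1399.59 + export clearance 171.24 + freight 9596.86 + insurance 77.69 + destination terminal 1019.18 + duty 8471.12 = 22590.86
Buyer's account: 0.00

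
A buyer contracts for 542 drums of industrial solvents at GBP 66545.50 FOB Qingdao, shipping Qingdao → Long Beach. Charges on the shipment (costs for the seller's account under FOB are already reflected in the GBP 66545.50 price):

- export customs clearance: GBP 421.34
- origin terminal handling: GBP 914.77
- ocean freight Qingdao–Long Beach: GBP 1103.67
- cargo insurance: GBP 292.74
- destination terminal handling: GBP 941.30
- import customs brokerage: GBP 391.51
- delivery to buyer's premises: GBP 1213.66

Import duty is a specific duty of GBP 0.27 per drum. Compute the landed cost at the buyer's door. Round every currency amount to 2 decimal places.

Total landed cost: GBP 70634.72

FOB: the seller bears costs until goods are on board at the origin port; the buyer bears freight, insurance and all costs thereafter.
Already in the invoice (seller's account under FOB): export clearance, origin terminal — exclude.
CIF value = FOB price + freight + insurance = 66545.50 + 1103.67 + 292.74 = 67941.91
Import duty = 542 × 0.27 = 146.34
Buyer bears: freight 1103.67 + insurance 292.74 + destination terminal 941.30 + brokerage 391.51 + delivery 1213.66 + duty 146.34 = 4089.22
Landed cost = invoice 66545.50 + 4089.22 = 70634.72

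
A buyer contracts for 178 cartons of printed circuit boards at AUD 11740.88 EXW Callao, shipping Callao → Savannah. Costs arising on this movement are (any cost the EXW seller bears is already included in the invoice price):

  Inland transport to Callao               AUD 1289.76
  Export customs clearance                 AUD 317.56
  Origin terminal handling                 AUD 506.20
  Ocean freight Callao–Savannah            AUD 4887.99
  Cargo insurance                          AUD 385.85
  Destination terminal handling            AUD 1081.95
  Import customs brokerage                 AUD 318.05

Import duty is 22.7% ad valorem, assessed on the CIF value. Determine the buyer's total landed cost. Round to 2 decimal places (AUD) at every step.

EXW: the seller makes goods available at their premises; the buyer bears all onward costs.
CIF value = EXW price + inland to port + export clearance + origin terminal + freight + insurance = 11740.88 + 1289.76 + 317.56 + 506.20 + 4887.99 + 385.85 = 19128.24
Import duty = 19128.24 × 22.7% = 4342.11
Buyer bears: inland to port 1289.76 + export clearance 317.56 + origin terminal 506.20 + freight 4887.99 + insurance 385.85 + destination terminal 1081.95 + brokerage 318.05 + duty 4342.11 = 13129.47
Landed cost = invoice 11740.88 + 13129.47 = 24870.35

Total landed cost: AUD 24870.35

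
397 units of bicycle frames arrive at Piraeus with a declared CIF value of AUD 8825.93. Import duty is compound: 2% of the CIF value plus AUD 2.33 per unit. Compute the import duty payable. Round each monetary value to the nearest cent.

Import duty: AUD 1101.53

Ad valorem component: 8825.93 × 2% = 176.52
Specific component: 397 × 2.33 = 925.01
Import duty = 176.52 + 925.01 = 1101.53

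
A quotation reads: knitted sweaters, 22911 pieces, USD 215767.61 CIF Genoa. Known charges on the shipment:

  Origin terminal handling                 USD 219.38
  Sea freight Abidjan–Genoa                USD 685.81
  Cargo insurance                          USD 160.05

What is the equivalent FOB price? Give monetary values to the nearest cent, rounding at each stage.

FOB price: USD 214921.75

Not relevant to the conversion: origin terminal — on the seller under both CIF and FOB; already in the CIF price and stays in the FOB price.
From CIF to FOB, the seller no longer bears: freight, insurance.
FOB price = 215767.61 − 685.81 − 160.05 = 214921.75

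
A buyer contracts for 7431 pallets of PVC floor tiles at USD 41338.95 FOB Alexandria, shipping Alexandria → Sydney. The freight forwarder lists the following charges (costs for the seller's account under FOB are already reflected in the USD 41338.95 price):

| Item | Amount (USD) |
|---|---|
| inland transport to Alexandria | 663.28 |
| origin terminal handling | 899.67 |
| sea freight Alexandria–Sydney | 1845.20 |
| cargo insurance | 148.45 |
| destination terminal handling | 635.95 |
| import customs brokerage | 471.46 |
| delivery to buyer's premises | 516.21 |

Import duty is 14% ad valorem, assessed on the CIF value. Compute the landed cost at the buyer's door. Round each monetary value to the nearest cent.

Total landed cost: USD 51022.78

FOB: the seller bears costs until goods are on board at the origin port; the buyer bears freight, insurance and all costs thereafter.
Already in the invoice (seller's account under FOB): inland to port, origin terminal — exclude.
CIF value = FOB price + freight + insurance = 41338.95 + 1845.20 + 148.45 = 43332.60
Import duty = 43332.60 × 14% = 6066.56
Buyer bears: freight 1845.20 + insurance 148.45 + destination terminal 635.95 + brokerage 471.46 + delivery 516.21 + duty 6066.56 = 9683.83
Landed cost = invoice 41338.95 + 9683.83 = 51022.78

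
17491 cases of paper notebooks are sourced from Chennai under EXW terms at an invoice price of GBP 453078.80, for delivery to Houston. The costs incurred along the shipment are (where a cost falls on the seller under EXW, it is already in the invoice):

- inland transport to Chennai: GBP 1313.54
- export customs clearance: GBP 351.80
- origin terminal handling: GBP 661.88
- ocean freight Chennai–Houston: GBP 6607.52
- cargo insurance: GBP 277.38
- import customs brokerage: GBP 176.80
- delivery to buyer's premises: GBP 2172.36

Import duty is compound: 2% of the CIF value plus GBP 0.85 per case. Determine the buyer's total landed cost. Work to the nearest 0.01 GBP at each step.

Total landed cost: GBP 488753.25

EXW: the seller makes goods available at their premises; the buyer bears all onward costs.
CIF value = EXW price + inland to port + export clearance + origin terminal + freight + insurance = 453078.80 + 1313.54 + 351.80 + 661.88 + 6607.52 + 277.38 = 462290.92
Ad valorem component: 462290.92 × 2% = 9245.82
Specific component: 17491 × 0.85 = 14867.35
Import duty = 9245.82 + 14867.35 = 24113.17
Buyer bears: inland to port 1313.54 + export clearance 351.80 + origin terminal 661.88 + freight 6607.52 + insurance 277.38 + brokerage 176.80 + delivery 2172.36 + duty 24113.17 = 35674.45
Landed cost = invoice 453078.80 + 35674.45 = 488753.25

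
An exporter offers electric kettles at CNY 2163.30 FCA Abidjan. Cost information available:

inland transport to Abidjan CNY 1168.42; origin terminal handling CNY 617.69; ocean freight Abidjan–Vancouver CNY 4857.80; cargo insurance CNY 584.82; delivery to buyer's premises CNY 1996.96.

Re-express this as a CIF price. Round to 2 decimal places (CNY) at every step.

CIF price: CNY 8223.61

Not relevant to the conversion: inland to port — on the seller under both FCA and CIF; already in the FCA price and stays in the CIF price. delivery — on the buyer under both terms; not part of either seller's price.
From FCA to CIF, the seller additionally bears: origin terminal, freight, insurance.
CIF price = 2163.30 + 617.69 + 4857.80 + 584.82 = 8223.61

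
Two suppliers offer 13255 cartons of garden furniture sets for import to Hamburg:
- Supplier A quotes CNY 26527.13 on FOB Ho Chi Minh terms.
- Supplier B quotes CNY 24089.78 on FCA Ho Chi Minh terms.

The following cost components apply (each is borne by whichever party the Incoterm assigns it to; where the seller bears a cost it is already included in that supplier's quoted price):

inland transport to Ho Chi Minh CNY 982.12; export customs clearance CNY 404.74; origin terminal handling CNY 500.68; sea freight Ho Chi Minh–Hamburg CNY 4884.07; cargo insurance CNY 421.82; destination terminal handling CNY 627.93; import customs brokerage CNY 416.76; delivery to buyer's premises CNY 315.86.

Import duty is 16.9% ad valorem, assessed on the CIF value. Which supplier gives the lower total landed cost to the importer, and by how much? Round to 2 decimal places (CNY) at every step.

Supplier B is cheaper by CNY 2263.97

Supplier A (FOB):
CIF value = FOB price + freight + insurance = 26527.13 + 4884.07 + 421.82 = 31833.02
Import duty = 31833.02 × 16.9% = 5379.78
Buyer bears (A): 4884.07 + 421.82 + 627.93 + 416.76 + 315.86 = 6666.44
Landed cost (A) = invoice 26527.13 + 6666.44 + duty 5379.78 = 38573.35
Supplier B (FCA):
CIF value = FCA price + origin terminal + freight + insurance = 24089.78 + 500.68 + 4884.07 + 421.82 = 29896.35
Import duty = 29896.35 × 16.9% = 5052.48
Buyer bears (B): 500.68 + 4884.07 + 421.82 + 627.93 + 416.76 + 315.86 = 7167.12
Landed cost (B) = invoice 24089.78 + 7167.12 + duty 5052.48 = 36309.38
Difference = |38573.35 − 36309.38| = 2263.97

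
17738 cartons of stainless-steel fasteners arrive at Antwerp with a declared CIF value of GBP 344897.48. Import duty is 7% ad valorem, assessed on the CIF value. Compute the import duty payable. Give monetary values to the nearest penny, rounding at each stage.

Import duty: GBP 24142.82

Import duty = 344897.48 × 7% = 24142.82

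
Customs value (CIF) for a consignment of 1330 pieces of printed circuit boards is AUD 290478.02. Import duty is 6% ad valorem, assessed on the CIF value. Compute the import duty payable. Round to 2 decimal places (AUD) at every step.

Import duty: AUD 17428.68

Import duty = 290478.02 × 6% = 17428.68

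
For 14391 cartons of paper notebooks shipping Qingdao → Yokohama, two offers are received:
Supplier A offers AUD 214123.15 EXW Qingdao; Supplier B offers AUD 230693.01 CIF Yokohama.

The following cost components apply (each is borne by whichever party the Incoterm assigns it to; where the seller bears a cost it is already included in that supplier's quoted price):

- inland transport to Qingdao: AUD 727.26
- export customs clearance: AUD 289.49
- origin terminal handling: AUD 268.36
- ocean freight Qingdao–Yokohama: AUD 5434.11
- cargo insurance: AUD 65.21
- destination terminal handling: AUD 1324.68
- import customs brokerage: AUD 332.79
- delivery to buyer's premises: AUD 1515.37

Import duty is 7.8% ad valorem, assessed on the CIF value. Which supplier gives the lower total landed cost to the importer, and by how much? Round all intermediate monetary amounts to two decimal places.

Supplier A is cheaper by AUD 10548.69

Supplier A (EXW):
CIF value = EXW price + inland to port + export clearance + origin terminal + freight + insurance = 214123.15 + 727.26 + 289.49 + 268.36 + 5434.11 + 65.21 = 220907.58
Import duty = 220907.58 × 7.8% = 17230.79
Buyer bears (A): 727.26 + 289.49 + 268.36 + 5434.11 + 65.21 + 1324.68 + 332.79 + 1515.37 = 9957.27
Landed cost (A) = invoice 214123.15 + 9957.27 + duty 17230.79 = 241311.21
Supplier B (CIF):
The CIF price already equals the CIF value: 230693.01
Import duty = 230693.01 × 7.8% = 17994.05
Buyer bears (B): 1324.68 + 332.79 + 1515.37 = 3172.84
Landed cost (B) = invoice 230693.01 + 3172.84 + duty 17994.05 = 251859.90
Difference = |241311.21 − 251859.90| = 10548.69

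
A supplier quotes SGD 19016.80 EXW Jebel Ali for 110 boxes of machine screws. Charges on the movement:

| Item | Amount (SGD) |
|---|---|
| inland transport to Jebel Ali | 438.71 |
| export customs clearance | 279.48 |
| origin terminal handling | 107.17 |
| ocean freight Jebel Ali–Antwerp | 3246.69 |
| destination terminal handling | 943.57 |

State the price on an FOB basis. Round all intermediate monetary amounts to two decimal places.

FOB price: SGD 19842.16

Not relevant to the conversion: destination terminal, freight — on the buyer under both terms; not part of either seller's price.
From EXW to FOB, the seller additionally bears: inland to port, export clearance, origin terminal.
FOB price = 19016.80 + 438.71 + 279.48 + 107.17 = 19842.16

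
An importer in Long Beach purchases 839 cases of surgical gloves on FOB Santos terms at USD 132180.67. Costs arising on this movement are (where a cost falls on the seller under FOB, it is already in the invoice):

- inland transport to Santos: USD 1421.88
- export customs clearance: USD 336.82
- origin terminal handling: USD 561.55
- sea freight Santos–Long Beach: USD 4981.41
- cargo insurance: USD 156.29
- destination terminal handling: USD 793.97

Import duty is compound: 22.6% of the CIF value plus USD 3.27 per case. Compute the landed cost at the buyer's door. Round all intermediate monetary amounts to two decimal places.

Total landed cost: USD 171889.82

FOB: the seller bears costs until goods are on board at the origin port; the buyer bears freight, insurance and all costs thereafter.
Already in the invoice (seller's account under FOB): inland to port, export clearance, origin terminal — exclude.
CIF value = FOB price + freight + insurance = 132180.67 + 4981.41 + 156.29 = 137318.37
Ad valorem component: 137318.37 × 22.6% = 31033.95
Specific component: 839 × 3.27 = 2743.53
Import duty = 31033.95 + 2743.53 = 33777.48
Buyer bears: freight 4981.41 + insurance 156.29 + destination terminal 793.97 + duty 33777.48 = 39709.15
Landed cost = invoice 132180.67 + 39709.15 = 171889.82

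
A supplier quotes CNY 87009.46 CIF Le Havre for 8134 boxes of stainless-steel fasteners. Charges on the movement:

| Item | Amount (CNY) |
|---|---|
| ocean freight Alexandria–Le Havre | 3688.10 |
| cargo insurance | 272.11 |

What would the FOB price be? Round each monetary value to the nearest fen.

FOB price: CNY 83049.25

From CIF to FOB, the seller no longer bears: freight, insurance.
FOB price = 87009.46 − 3688.10 − 272.11 = 83049.25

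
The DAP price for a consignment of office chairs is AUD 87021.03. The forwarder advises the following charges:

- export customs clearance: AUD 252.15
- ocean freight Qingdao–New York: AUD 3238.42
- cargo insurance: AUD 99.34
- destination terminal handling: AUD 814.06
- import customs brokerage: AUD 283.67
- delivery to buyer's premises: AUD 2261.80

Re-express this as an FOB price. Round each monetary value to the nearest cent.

Not relevant to the conversion: export clearance — on the seller under both DAP and FOB; already in the DAP price and stays in the FOB price. brokerage — on the buyer under both terms; not part of either seller's price.
From DAP to FOB, the seller no longer bears: freight, insurance, destination terminal, delivery.
FOB price = 87021.03 − 3238.42 − 99.34 − 814.06 − 2261.80 = 80607.41

FOB price: AUD 80607.41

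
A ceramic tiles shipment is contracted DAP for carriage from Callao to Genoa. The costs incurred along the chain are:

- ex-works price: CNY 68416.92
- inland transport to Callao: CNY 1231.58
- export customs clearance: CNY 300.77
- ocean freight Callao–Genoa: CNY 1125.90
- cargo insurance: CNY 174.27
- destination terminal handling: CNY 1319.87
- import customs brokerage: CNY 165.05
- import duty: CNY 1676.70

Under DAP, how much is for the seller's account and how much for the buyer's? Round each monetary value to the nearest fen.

DAP: the seller bears all costs to the named destination except import duty and clearance.
Seller's account: goods 68416.92 + inland to port 1231.58 + export clearance 300.77 + freight 1125.90 + insurance 174.27 + destination terminal 1319.87 = 72569.31
Buyer's account: brokerage 165.05 + duty 1676.70 = 1841.75

Seller: CNY 72569.31; buyer: CNY 1841.75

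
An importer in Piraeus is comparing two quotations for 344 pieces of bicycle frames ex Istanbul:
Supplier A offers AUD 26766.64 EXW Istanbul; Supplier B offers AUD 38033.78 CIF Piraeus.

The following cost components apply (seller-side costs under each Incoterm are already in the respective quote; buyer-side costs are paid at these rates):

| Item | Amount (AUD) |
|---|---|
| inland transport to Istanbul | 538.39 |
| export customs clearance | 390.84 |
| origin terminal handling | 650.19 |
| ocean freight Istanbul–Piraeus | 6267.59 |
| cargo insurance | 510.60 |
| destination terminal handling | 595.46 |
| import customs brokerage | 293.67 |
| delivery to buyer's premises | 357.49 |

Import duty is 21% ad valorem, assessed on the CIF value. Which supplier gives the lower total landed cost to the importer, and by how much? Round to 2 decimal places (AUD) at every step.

Supplier A is cheaper by AUD 3520.53

Supplier A (EXW):
CIF value = EXW price + inland to port + export clearance + origin terminal + freight + insurance = 26766.64 + 538.39 + 390.84 + 650.19 + 6267.59 + 510.60 = 35124.25
Import duty = 35124.25 × 21% = 7376.09
Buyer bears (A): 538.39 + 390.84 + 650.19 + 6267.59 + 510.60 + 595.46 + 293.67 + 357.49 = 9604.23
Landed cost (A) = invoice 26766.64 + 9604.23 + duty 7376.09 = 43746.96
Supplier B (CIF):
The CIF price already equals the CIF value: 38033.78
Import duty = 38033.78 × 21% = 7987.09
Buyer bears (B): 595.46 + 293.67 + 357.49 = 1246.62
Landed cost (B) = invoice 38033.78 + 1246.62 + duty 7987.09 = 47267.49
Difference = |43746.96 − 47267.49| = 3520.53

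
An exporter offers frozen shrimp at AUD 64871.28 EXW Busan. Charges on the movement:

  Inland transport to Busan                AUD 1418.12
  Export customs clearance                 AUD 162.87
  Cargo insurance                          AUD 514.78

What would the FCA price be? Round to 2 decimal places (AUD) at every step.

FCA price: AUD 66452.27

Not relevant to the conversion: insurance — on the buyer under both terms; not part of either seller's price.
From EXW to FCA, the seller additionally bears: inland to port, export clearance.
FCA price = 64871.28 + 1418.12 + 162.87 = 66452.27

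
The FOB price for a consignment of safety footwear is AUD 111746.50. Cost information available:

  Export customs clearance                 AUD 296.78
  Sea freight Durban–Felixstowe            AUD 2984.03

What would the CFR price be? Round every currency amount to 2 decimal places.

CFR price: AUD 114730.53

Not relevant to the conversion: export clearance — on the seller under both FOB and CFR; already in the FOB price and stays in the CFR price.
From FOB to CFR, the seller additionally bears: freight.
CFR price = 111746.50 + 2984.03 = 114730.53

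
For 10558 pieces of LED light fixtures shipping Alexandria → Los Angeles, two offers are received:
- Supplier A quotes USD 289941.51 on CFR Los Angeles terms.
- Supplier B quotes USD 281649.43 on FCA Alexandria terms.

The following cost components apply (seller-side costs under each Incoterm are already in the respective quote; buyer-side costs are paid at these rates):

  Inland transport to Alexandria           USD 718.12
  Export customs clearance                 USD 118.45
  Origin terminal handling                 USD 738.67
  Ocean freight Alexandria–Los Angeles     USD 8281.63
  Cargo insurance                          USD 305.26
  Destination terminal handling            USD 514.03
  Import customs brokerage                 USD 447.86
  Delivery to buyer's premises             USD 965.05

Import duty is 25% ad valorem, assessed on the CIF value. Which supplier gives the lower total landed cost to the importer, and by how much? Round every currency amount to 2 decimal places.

Supplier A is cheaper by USD 910.28

Supplier A (CFR):
CIF value = CFR price + insurance = 289941.51 + 305.26 = 290246.77
Import duty = 290246.77 × 25% = 72561.69
Buyer bears (A): 305.26 + 514.03 + 447.86 + 965.05 = 2232.20
Landed cost (A) = invoice 289941.51 + 2232.20 + duty 72561.69 = 364735.40
Supplier B (FCA):
CIF value = FCA price + origin terminal + freight + insurance = 281649.43 + 738.67 + 8281.63 + 305.26 = 290974.99
Import duty = 290974.99 × 25% = 72743.75
Buyer bears (B): 738.67 + 8281.63 + 305.26 + 514.03 + 447.86 + 965.05 = 11252.50
Landed cost (B) = invoice 281649.43 + 11252.50 + duty 72743.75 = 365645.68
Difference = |364735.40 − 365645.68| = 910.28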